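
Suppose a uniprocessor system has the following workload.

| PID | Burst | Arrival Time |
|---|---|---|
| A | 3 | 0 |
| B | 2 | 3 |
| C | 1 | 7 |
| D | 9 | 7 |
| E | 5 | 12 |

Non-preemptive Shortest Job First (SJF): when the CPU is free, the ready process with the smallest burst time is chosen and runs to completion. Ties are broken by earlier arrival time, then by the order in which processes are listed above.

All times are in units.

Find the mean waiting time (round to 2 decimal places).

1.20

Timeline: | A 0-3 | B 3-5 | idle 5-7 | C 7-8 | D 8-17 | E 17-22 |
Completion: A=3  B=5  C=8  D=17  E=22
Waiting times: A=0, B=0, C=0, D=1, E=5
Average waiting = (0+0+0+1+5) / 5 = 6/5 = 1.20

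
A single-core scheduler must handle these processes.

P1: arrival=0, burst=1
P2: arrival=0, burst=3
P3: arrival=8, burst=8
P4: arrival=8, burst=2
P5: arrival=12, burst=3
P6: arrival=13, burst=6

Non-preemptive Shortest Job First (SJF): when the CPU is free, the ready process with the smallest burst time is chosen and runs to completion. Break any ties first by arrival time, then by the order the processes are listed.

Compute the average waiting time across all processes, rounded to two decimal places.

Schedule: | P1 0-1 | P2 1-4 | idle 4-8 | P4 8-10 | P3 10-18 | P5 18-21 | P6 21-27 |
Completion: P1=1  P2=4  P3=18  P4=10  P5=21  P6=27
Turnaround (C−A): P1=1  P2=4  P3=10  P4=2  P5=9  P6=14
Waiting times: P1=0, P2=1, P3=2, P4=0, P5=6, P6=8
Average waiting = (0+1+2+0+6+8) / 6 = 17/6 = 2.83

2.83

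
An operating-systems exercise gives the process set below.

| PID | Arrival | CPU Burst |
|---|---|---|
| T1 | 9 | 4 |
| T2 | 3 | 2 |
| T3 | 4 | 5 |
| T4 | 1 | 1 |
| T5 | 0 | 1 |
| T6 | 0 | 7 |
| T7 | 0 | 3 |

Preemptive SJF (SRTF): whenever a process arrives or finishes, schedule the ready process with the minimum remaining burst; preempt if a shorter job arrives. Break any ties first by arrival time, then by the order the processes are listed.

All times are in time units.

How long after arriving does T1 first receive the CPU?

Schedule: | T5 0-1 | T4 1-2 | T7 2-5 | T2 5-7 | T3 7-12 | T1 12-16 | T6 16-23 |
Completion: T1=16  T2=7  T3=12  T4=2  T5=1  T6=23  T7=5
Turnaround (C−A): T1=7  T2=4  T3=8  T4=1  T5=1  T6=23  T7=5
Response(T1) = first start − arrival = 12 − 9 = 3

3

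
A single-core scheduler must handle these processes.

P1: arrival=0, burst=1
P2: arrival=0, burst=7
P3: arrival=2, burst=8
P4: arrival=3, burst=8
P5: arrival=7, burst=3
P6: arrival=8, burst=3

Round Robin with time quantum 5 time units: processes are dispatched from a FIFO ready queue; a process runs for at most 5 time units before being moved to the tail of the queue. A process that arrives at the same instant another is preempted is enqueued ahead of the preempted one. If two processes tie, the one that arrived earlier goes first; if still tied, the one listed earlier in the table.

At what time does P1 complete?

1

Timeline: | P1 0-1 | P2 1-6 | P3 6-11 | P4 11-16 | P2 16-18 | P5 18-21 | P6 21-24 | P3 24-27 | P4 27-30 |
Completion: P1=1  P2=18  P3=27  P4=30  P5=21  P6=24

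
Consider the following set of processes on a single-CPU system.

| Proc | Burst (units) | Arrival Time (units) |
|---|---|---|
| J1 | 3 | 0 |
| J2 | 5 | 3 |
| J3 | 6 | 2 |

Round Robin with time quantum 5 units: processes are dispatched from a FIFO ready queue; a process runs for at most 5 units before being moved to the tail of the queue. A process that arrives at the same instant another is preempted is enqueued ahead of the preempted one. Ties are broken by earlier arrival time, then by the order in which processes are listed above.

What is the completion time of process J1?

Timeline: | J1 0-3 | J3 3-8 | J2 8-13 | J3 13-14 |
Completion: J1=3  J2=13  J3=14

3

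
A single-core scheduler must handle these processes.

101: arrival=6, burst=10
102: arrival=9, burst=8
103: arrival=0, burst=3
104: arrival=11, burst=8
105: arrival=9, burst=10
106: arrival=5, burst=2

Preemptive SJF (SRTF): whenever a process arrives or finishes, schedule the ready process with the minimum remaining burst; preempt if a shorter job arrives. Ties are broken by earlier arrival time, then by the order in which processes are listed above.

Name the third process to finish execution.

Timeline: | 103 0-3 | idle 3-5 | 106 5-7 | 101 7-17 | 102 17-25 | 104 25-33 | 105 33-43 |
Completion: 101=17  102=25  103=3  104=33  105=43  106=7
Turnaround (C−A): 101=11  102=16  103=3  104=22  105=34  106=2
Finish order: 103 → 106 → 101 → 102 → 104 → 105

101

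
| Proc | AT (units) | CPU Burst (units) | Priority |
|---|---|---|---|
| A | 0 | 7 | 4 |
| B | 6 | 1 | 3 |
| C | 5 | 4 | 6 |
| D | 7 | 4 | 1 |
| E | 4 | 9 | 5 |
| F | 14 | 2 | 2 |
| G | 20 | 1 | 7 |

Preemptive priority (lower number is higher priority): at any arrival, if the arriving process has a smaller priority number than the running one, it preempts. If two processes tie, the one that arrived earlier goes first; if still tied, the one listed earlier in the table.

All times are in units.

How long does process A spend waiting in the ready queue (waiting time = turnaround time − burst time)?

5

Schedule: | A 0-6 | B 6-7 | D 7-11 | A 11-12 | E 12-14 | F 14-16 | E 16-23 | C 23-27 | G 27-28 |
Completion: A=12  B=7  C=27  D=11  E=23  F=16  G=28
Waiting(A) = turnaround − burst = 12 − 7 = 5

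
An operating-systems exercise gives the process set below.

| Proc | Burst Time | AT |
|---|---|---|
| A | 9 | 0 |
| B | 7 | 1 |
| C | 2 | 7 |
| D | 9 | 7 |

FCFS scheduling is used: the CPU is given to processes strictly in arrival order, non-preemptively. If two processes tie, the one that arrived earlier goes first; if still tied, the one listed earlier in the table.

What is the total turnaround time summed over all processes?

55

Timeline: | A 0-9 | B 9-16 | C 16-18 | D 18-27 |
Completion: A=9  B=16  C=18  D=27
Turnaround (C−A): A=9  B=15  C=11  D=20
Turnaround = completion − arrival: A=9, B=15, C=11, D=20
Total turnaround = 9 + 15 + 11 + 20 = 55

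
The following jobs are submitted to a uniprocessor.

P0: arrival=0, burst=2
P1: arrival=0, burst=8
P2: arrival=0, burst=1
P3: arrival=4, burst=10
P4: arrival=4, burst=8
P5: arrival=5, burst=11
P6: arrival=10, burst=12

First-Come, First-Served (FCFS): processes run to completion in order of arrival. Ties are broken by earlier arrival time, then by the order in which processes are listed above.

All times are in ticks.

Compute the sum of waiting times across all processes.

90

Timeline: | P0 0-2 | P1 2-10 | P2 10-11 | P3 11-21 | P4 21-29 | P5 29-40 | P6 40-52 |
Completion: P0=2  P1=10  P2=11  P3=21  P4=29  P5=40  P6=52
Waiting = turnaround − burst: P0=0, P1=2, P2=10, P3=7, P4=17, P5=24, P6=30
Total waiting = 0 + 2 + 10 + 7 + 17 + 24 + 30 = 90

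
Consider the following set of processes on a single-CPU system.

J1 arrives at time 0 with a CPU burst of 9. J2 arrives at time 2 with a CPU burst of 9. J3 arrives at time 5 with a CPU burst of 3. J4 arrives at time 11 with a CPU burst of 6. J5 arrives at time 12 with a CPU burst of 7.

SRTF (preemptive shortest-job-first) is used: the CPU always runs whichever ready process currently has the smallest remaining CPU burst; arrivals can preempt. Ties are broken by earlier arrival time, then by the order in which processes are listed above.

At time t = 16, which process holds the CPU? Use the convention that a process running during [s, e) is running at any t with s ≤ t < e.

Timeline: | J1 0-5 | J3 5-8 | J1 8-12 | J4 12-18 | J5 18-25 | J2 25-34 |
Completion: J1=12  J2=34  J3=8  J4=18  J5=25

J4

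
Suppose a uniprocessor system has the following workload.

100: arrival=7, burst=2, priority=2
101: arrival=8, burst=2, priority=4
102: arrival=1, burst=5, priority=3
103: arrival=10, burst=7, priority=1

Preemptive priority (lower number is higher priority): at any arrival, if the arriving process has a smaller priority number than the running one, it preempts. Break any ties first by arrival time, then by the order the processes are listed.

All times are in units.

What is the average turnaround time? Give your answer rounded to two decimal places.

6.00

Schedule: | idle 0-1 | 102 1-6 | idle 6-7 | 100 7-9 | 101 9-10 | 103 10-17 | 101 17-18 |
Completion: 100=9  101=18  102=6  103=17
Turnaround times: 100=2, 101=10, 102=5, 103=7
Average turnaround = (2+10+5+7) / 4 = 24/4 = 6.00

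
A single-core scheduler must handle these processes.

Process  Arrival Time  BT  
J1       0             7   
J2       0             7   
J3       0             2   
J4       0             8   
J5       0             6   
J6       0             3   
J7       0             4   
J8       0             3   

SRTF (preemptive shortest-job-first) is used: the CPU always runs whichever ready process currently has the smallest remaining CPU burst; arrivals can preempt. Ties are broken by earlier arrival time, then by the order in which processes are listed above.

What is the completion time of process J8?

8

Gantt: | J3 0-2 | J6 2-5 | J8 5-8 | J7 8-12 | J5 12-18 | J1 18-25 | J2 25-32 | J4 32-40 |
Completion: J1=25  J2=32  J3=2  J4=40  J5=18  J6=5  J7=12  J8=8
Turnaround (C−A): J1=25  J2=32  J3=2  J4=40  J5=18  J6=5  J7=12  J8=8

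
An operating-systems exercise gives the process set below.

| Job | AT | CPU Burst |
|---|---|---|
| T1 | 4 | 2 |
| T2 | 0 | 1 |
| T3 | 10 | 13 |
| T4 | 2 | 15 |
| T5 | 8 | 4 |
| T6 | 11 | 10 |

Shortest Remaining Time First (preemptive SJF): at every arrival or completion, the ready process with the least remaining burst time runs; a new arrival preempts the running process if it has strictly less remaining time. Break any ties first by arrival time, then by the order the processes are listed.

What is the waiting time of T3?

Timeline: | T2 0-1 | idle 1-2 | T4 2-4 | T1 4-6 | T4 6-8 | T5 8-12 | T6 12-22 | T4 22-33 | T3 33-46 |
Completion: T1=6  T2=1  T3=46  T4=33  T5=12  T6=22
Turnaround (C−A): T1=2  T2=1  T3=36  T4=31  T5=4  T6=11
Waiting(T3) = turnaround − burst = 36 − 13 = 23

23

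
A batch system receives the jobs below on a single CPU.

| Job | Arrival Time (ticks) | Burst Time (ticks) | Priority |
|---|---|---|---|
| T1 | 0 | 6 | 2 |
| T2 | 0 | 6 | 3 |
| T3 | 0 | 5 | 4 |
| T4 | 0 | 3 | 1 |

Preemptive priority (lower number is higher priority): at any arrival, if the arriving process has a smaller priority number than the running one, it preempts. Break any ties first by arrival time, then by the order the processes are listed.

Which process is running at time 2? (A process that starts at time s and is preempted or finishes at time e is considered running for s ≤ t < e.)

Schedule: | T4 0-3 | T1 3-9 | T2 9-15 | T3 15-20 |
Completion: T1=9  T2=15  T3=20  T4=3

T4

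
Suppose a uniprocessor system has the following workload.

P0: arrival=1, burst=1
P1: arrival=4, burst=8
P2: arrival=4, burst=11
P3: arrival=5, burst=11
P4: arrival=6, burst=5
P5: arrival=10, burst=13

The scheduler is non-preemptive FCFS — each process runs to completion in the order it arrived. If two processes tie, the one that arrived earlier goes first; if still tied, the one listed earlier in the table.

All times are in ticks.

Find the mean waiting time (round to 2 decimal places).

Schedule: | idle 0-1 | P0 1-2 | idle 2-4 | P1 4-12 | P2 12-23 | P3 23-34 | P4 34-39 | P5 39-52 |
Completion: P0=2  P1=12  P2=23  P3=34  P4=39  P5=52
Turnaround (C−A): P0=1  P1=8  P2=19  P3=29  P4=33  P5=42
Waiting times: P0=0, P1=0, P2=8, P3=18, P4=28, P5=29
Average waiting = (0+0+8+18+28+29) / 6 = 83/6 = 13.83

13.83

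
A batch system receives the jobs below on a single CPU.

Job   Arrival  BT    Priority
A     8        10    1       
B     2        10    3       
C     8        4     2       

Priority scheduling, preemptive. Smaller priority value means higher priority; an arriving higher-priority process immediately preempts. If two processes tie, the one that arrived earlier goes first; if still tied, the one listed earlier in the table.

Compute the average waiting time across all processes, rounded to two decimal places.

Gantt: | idle 0-2 | B 2-8 | A 8-18 | C 18-22 | B 22-26 |
Completion: A=18  B=26  C=22
Turnaround (C−A): A=10  B=24  C=14
Waiting times: A=0, B=14, C=10
Average waiting = (0+14+10) / 3 = 24/3 = 8.00

8.00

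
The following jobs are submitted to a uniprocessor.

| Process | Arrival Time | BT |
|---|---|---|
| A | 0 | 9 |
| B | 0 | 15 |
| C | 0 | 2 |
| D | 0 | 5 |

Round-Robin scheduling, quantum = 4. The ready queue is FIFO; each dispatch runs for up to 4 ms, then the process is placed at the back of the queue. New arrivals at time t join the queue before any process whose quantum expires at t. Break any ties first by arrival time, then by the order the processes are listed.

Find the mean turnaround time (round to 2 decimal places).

22.00

Timeline: | A 0-4 | B 4-8 | C 8-10 | D 10-14 | A 14-18 | B 18-22 | D 22-23 | A 23-24 | B 24-31 |
Completion: A=24  B=31  C=10  D=23
Turnaround (C−A): A=24  B=31  C=10  D=23
Turnaround times: A=24, B=31, C=10, D=23
Average turnaround = (24+31+10+23) / 4 = 88/4 = 22.00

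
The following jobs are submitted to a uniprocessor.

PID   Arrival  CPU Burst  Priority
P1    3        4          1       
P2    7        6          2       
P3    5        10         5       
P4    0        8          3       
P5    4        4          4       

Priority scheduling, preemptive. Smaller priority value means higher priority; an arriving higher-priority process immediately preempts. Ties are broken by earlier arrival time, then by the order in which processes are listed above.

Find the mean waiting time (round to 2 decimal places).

Gantt: | P4 0-3 | P1 3-7 | P2 7-13 | P4 13-18 | P5 18-22 | P3 22-32 |
Completion: P1=7  P2=13  P3=32  P4=18  P5=22
Turnaround (C−A): P1=4  P2=6  P3=27  P4=18  P5=18
Waiting times: P1=0, P2=0, P3=17, P4=10, P5=14
Average waiting = (0+0+17+10+14) / 5 = 41/5 = 8.20

8.20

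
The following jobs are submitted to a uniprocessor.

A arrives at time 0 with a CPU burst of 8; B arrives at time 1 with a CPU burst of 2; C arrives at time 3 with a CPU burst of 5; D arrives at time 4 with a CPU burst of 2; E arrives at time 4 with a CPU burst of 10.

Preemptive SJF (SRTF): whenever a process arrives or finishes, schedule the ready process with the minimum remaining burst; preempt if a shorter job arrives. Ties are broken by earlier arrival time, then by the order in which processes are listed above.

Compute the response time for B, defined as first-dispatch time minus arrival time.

0

Gantt: | A 0-1 | B 1-3 | C 3-4 | D 4-6 | C 6-10 | A 10-17 | E 17-27 |
Completion: A=17  B=3  C=10  D=6  E=27
Response(B) = first start − arrival = 1 − 1 = 0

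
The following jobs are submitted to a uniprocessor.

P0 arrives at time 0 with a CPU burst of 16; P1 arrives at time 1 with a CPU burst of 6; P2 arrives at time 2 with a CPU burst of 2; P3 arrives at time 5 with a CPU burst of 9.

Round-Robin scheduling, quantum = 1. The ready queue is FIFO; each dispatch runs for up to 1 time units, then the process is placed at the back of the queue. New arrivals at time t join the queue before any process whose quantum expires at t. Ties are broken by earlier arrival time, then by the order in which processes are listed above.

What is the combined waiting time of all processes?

45

Gantt: | P0 0-1 | P1 1-2 | P0 2-3 | P2 3-4 | P1 4-5 | P0 5-6 | P2 6-7 | P3 7-8 | P1 8-9 | P0 9-10 | P3 10-11 | P1 11-12 | P0 12-13 | P3 13-14 | P1 14-15 | P0 15-16 | P3 16-17 | P1 17-18 | P0 18-19 | P3 19-20 | P0 20-21 | P3 21-22 | P0 22-23 | P3 23-24 | P0 24-25 | P3 25-26 | P0 26-27 | P3 27-28 | P0 28-33 |
Completion: P0=33  P1=18  P2=7  P3=28
Waiting = turnaround − burst: P0=17, P1=11, P2=3, P3=14
Total waiting = 17 + 11 + 3 + 14 = 45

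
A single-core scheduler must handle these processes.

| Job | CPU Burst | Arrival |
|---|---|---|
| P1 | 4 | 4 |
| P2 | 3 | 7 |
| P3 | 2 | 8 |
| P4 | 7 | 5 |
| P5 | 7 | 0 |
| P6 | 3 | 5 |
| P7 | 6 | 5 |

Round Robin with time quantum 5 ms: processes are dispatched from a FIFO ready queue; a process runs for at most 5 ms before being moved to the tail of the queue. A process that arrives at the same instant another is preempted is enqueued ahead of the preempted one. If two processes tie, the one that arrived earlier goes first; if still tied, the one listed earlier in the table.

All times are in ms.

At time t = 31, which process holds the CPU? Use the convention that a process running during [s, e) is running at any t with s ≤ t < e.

Gantt: | P5 0-5 | P1 5-9 | P4 9-14 | P6 14-17 | P7 17-22 | P5 22-24 | P2 24-27 | P3 27-29 | P4 29-31 | P7 31-32 |
Completion: P1=9  P2=27  P3=29  P4=31  P5=24  P6=17  P7=32
Turnaround (C−A): P1=5  P2=20  P3=21  P4=26  P5=24  P6=12  P7=27

P7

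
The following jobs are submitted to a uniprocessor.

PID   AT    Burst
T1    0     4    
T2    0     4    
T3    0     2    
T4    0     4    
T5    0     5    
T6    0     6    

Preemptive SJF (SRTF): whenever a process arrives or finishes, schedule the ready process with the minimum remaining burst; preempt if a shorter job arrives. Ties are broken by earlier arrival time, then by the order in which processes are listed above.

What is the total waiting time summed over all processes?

51

Gantt: | T3 0-2 | T1 2-6 | T2 6-10 | T4 10-14 | T5 14-19 | T6 19-25 |
Completion: T1=6  T2=10  T3=2  T4=14  T5=19  T6=25
Waiting = turnaround − burst: T1=2, T2=6, T3=0, T4=10, T5=14, T6=19
Total waiting = 2 + 6 + 0 + 10 + 14 + 19 = 51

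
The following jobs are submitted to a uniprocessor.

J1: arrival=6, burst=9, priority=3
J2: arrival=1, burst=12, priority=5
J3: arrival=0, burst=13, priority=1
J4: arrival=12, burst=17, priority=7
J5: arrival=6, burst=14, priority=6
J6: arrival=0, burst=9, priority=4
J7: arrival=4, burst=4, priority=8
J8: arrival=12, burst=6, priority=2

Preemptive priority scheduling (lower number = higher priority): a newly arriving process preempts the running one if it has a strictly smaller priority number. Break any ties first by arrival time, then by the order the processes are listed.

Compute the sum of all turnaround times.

Gantt: | J3 0-13 | J8 13-19 | J1 19-28 | J6 28-37 | J2 37-49 | J5 49-63 | J4 63-80 | J7 80-84 |
Completion: J1=28  J2=49  J3=13  J4=80  J5=63  J6=37  J7=84  J8=19
Turnaround (C−A): J1=22  J2=48  J3=13  J4=68  J5=57  J6=37  J7=80  J8=7
Turnaround = completion − arrival: J1=22, J2=48, J3=13, J4=68, J5=57, J6=37, J7=80, J8=7
Total turnaround = 22 + 48 + 13 + 68 + 57 + 37 + 80 + 7 = 332

332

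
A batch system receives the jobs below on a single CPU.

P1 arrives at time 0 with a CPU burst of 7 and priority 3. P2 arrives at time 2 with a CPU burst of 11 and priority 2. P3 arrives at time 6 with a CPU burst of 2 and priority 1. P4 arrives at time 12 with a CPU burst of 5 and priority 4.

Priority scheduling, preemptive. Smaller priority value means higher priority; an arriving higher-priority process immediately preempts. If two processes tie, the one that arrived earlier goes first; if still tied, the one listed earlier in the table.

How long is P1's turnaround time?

Gantt: | P1 0-2 | P2 2-6 | P3 6-8 | P2 8-15 | P1 15-20 | P4 20-25 |
Completion: P1=20  P2=15  P3=8  P4=25
Turnaround (C−A): P1=20  P2=13  P3=2  P4=13
Turnaround(P1) = completion − arrival = 20 − 0 = 20

20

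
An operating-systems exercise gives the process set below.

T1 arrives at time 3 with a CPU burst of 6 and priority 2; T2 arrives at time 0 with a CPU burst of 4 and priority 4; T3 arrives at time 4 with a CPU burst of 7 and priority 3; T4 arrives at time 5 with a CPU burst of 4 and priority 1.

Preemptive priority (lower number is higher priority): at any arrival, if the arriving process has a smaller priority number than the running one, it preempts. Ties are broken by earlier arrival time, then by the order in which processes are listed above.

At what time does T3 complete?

Timeline: | T2 0-3 | T1 3-5 | T4 5-9 | T1 9-13 | T3 13-20 | T2 20-21 |
Completion: T1=13  T2=21  T3=20  T4=9

20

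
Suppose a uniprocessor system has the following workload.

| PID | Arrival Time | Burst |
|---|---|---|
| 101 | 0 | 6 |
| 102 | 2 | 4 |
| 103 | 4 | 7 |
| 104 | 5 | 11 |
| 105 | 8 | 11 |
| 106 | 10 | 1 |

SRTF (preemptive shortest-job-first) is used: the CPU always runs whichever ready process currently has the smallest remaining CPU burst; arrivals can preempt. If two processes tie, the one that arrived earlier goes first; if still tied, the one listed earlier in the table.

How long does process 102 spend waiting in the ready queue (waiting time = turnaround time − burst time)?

Gantt: | 101 0-6 | 102 6-10 | 106 10-11 | 103 11-18 | 104 18-29 | 105 29-40 |
Completion: 101=6  102=10  103=18  104=29  105=40  106=11
Waiting(102) = turnaround − burst = 8 − 4 = 4

4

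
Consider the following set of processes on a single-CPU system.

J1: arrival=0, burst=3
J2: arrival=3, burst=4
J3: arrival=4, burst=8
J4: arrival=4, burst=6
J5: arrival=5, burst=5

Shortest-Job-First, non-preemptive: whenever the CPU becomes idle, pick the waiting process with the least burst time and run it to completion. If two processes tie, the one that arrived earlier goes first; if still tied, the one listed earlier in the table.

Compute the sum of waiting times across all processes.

Schedule: | J1 0-3 | J2 3-7 | J5 7-12 | J4 12-18 | J3 18-26 |
Completion: J1=3  J2=7  J3=26  J4=18  J5=12
Waiting = turnaround − burst: J1=0, J2=0, J3=14, J4=8, J5=2
Total waiting = 0 + 0 + 14 + 8 + 2 = 24

24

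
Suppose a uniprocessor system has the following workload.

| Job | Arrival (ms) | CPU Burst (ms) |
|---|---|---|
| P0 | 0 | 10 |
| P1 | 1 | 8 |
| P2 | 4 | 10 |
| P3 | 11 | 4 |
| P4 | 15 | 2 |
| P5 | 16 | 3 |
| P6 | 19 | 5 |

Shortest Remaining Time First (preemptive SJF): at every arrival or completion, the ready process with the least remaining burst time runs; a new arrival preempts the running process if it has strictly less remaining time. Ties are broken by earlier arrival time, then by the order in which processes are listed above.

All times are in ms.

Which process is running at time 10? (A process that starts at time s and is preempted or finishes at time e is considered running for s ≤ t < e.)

Timeline: | P0 0-1 | P1 1-9 | P0 9-11 | P3 11-15 | P4 15-17 | P5 17-20 | P6 20-25 | P0 25-32 | P2 32-42 |
Completion: P0=32  P1=9  P2=42  P3=15  P4=17  P5=20  P6=25
Turnaround (C−A): P0=32  P1=8  P2=38  P3=4  P4=2  P5=4  P6=6

P0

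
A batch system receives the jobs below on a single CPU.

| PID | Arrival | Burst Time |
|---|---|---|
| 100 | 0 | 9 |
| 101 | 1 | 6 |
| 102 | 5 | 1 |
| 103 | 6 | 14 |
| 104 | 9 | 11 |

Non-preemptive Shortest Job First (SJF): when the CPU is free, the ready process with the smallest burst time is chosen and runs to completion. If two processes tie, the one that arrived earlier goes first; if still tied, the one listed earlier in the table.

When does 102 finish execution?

Gantt: | 100 0-9 | 102 9-10 | 101 10-16 | 104 16-27 | 103 27-41 |
Completion: 100=9  101=16  102=10  103=41  104=27

10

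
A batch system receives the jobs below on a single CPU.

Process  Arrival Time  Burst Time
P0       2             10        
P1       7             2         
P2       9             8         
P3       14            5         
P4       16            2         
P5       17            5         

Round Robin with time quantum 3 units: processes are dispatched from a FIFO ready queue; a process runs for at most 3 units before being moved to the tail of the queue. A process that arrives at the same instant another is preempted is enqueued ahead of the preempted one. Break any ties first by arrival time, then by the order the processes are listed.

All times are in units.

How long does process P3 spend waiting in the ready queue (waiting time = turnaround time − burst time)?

Timeline: | idle 0-2 | P0 2-8 | P1 8-10 | P0 10-13 | P2 13-16 | P0 16-17 | P3 17-20 | P4 20-22 | P2 22-25 | P5 25-28 | P3 28-30 | P2 30-32 | P5 32-34 |
Completion: P0=17  P1=10  P2=32  P3=30  P4=22  P5=34
Turnaround (C−A): P0=15  P1=3  P2=23  P3=16  P4=6  P5=17
Waiting(P3) = turnaround − burst = 16 − 5 = 11

11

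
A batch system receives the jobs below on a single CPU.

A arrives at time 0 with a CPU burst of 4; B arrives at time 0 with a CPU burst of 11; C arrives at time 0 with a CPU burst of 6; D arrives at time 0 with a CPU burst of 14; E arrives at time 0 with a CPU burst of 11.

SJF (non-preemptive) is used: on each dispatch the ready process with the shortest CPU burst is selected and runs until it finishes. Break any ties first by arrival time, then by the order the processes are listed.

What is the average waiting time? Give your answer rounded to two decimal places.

Schedule: | A 0-4 | C 4-10 | B 10-21 | E 21-32 | D 32-46 |
Completion: A=4  B=21  C=10  D=46  E=32
Turnaround (C−A): A=4  B=21  C=10  D=46  E=32
Waiting times: A=0, B=10, C=4, D=32, E=21
Average waiting = (0+10+4+32+21) / 5 = 67/5 = 13.40

13.40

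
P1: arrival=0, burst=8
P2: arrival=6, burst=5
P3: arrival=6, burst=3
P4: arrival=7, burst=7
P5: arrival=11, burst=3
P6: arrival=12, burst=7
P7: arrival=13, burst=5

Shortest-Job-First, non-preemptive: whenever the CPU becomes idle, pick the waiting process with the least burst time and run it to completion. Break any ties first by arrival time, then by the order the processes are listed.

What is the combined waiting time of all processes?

52

Gantt: | P1 0-8 | P3 8-11 | P5 11-14 | P2 14-19 | P7 19-24 | P4 24-31 | P6 31-38 |
Completion: P1=8  P2=19  P3=11  P4=31  P5=14  P6=38  P7=24
Waiting = turnaround − burst: P1=0, P2=8, P3=2, P4=17, P5=0, P6=19, P7=6
Total waiting = 0 + 8 + 2 + 17 + 0 + 19 + 6 = 52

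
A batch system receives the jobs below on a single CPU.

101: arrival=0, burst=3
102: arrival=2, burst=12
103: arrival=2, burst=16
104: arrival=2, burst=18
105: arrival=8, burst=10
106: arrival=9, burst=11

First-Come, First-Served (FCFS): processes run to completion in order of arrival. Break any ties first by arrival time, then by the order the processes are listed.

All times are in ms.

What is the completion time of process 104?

Timeline: | 101 0-3 | 102 3-15 | 103 15-31 | 104 31-49 | 105 49-59 | 106 59-70 |
Completion: 101=3  102=15  103=31  104=49  105=59  106=70
Turnaround (C−A): 101=3  102=13  103=29  104=47  105=51  106=61

49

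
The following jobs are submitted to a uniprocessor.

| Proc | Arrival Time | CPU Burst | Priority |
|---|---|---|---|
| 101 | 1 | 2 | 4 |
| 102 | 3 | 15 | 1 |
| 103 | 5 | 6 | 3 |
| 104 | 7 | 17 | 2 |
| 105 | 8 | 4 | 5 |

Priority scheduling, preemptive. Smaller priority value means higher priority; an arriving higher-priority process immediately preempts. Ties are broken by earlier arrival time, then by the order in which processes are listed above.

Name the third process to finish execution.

Schedule: | idle 0-1 | 101 1-3 | 102 3-18 | 104 18-35 | 103 35-41 | 105 41-45 |
Completion: 101=3  102=18  103=41  104=35  105=45
Finish order: 101 → 102 → 104 → 103 → 105

104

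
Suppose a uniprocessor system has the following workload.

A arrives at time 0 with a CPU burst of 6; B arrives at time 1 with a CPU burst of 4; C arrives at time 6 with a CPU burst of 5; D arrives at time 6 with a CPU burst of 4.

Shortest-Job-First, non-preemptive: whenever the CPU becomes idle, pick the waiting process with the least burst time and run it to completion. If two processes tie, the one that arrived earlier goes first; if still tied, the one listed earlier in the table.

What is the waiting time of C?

8

Timeline: | A 0-6 | B 6-10 | D 10-14 | C 14-19 |
Completion: A=6  B=10  C=19  D=14
Turnaround (C−A): A=6  B=9  C=13  D=8
Waiting(C) = turnaround − burst = 13 − 5 = 8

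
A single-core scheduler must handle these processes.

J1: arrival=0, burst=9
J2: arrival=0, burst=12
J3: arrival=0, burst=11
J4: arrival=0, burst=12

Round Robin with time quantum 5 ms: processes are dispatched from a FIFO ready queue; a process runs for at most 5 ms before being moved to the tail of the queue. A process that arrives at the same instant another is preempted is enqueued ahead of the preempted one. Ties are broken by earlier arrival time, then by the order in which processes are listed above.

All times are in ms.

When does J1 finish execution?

Schedule: | J1 0-5 | J2 5-10 | J3 10-15 | J4 15-20 | J1 20-24 | J2 24-29 | J3 29-34 | J4 34-39 | J2 39-41 | J3 41-42 | J4 42-44 |
Completion: J1=24  J2=41  J3=42  J4=44

24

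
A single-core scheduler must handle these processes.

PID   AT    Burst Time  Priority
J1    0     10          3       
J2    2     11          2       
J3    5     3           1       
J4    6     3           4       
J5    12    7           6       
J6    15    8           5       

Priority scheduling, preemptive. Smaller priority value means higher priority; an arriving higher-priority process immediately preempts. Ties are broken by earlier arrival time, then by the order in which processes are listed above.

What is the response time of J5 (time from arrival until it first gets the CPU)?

Schedule: | J1 0-2 | J2 2-5 | J3 5-8 | J2 8-16 | J1 16-24 | J4 24-27 | J6 27-35 | J5 35-42 |
Completion: J1=24  J2=16  J3=8  J4=27  J5=42  J6=35
Response(J5) = first start − arrival = 35 − 12 = 23

23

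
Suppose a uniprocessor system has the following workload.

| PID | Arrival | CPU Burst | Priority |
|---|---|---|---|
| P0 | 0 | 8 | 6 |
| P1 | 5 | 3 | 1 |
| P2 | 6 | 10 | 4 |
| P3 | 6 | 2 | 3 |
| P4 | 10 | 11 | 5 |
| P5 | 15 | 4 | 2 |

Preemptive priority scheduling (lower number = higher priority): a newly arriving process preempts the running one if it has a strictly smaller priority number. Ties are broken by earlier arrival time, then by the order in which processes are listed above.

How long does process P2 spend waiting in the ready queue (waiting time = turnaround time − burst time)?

8

Timeline: | P0 0-5 | P1 5-8 | P3 8-10 | P2 10-15 | P5 15-19 | P2 19-24 | P4 24-35 | P0 35-38 |
Completion: P0=38  P1=8  P2=24  P3=10  P4=35  P5=19
Waiting(P2) = turnaround − burst = 18 − 10 = 8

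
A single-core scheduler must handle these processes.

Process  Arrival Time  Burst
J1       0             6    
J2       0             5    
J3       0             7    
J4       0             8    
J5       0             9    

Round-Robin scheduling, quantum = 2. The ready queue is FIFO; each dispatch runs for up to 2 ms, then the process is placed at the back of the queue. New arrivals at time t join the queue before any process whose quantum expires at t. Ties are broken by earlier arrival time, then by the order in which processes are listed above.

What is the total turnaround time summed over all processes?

142

Timeline: | J1 0-2 | J2 2-4 | J3 4-6 | J4 6-8 | J5 8-10 | J1 10-12 | J2 12-14 | J3 14-16 | J4 16-18 | J5 18-20 | J1 20-22 | J2 22-23 | J3 23-25 | J4 25-27 | J5 27-29 | J3 29-30 | J4 30-32 | J5 32-35 |
Completion: J1=22  J2=23  J3=30  J4=32  J5=35
Turnaround (C−A): J1=22  J2=23  J3=30  J4=32  J5=35
Turnaround = completion − arrival: J1=22, J2=23, J3=30, J4=32, J5=35
Total turnaround = 22 + 23 + 30 + 32 + 35 = 142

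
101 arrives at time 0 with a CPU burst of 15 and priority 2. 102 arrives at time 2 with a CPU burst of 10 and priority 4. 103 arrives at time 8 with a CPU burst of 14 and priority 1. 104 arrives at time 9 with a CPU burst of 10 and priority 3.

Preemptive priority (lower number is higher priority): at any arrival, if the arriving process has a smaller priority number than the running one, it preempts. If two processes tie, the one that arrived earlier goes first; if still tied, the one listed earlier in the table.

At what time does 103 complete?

Gantt: | 101 0-8 | 103 8-22 | 101 22-29 | 104 29-39 | 102 39-49 |
Completion: 101=29  102=49  103=22  104=39
Turnaround (C−A): 101=29  102=47  103=14  104=30

22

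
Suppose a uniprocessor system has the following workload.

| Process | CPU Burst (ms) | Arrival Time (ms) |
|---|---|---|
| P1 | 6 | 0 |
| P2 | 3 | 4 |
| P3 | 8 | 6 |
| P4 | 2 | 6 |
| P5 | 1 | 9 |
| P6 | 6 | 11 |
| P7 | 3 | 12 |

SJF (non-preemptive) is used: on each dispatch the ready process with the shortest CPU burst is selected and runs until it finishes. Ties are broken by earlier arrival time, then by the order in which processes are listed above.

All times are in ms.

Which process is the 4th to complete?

P5

Timeline: | P1 0-6 | P4 6-8 | P2 8-11 | P5 11-12 | P7 12-15 | P6 15-21 | P3 21-29 |
Completion: P1=6  P2=11  P3=29  P4=8  P5=12  P6=21  P7=15
Finish order: P1 → P4 → P2 → P5 → P7 → P6 → P3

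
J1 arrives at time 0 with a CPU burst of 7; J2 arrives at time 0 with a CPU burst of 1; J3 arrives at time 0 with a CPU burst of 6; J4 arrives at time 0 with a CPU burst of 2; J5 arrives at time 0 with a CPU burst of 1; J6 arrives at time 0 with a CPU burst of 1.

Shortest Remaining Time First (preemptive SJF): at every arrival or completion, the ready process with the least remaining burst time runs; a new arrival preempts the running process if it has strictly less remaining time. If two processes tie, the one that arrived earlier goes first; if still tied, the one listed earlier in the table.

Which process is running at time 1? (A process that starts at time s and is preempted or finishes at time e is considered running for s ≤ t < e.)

Timeline: | J2 0-1 | J5 1-2 | J6 2-3 | J4 3-5 | J3 5-11 | J1 11-18 |
Completion: J1=18  J2=1  J3=11  J4=5  J5=2  J6=3
Turnaround (C−A): J1=18  J2=1  J3=11  J4=5  J5=2  J6=3

J5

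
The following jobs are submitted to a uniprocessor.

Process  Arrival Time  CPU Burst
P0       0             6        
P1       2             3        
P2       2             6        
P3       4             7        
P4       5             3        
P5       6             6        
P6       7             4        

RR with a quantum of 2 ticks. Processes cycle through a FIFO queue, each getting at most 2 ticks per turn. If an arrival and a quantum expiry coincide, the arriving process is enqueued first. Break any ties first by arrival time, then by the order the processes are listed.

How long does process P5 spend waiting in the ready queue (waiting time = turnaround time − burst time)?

22

Timeline: | P0 0-2 | P1 2-4 | P2 4-6 | P0 6-8 | P3 8-10 | P1 10-11 | P4 11-13 | P5 13-15 | P2 15-17 | P6 17-19 | P0 19-21 | P3 21-23 | P4 23-24 | P5 24-26 | P2 26-28 | P6 28-30 | P3 30-32 | P5 32-34 | P3 34-35 |
Completion: P0=21  P1=11  P2=28  P3=35  P4=24  P5=34  P6=30
Turnaround (C−A): P0=21  P1=9  P2=26  P3=31  P4=19  P5=28  P6=23
Waiting(P5) = turnaround − burst = 28 − 6 = 22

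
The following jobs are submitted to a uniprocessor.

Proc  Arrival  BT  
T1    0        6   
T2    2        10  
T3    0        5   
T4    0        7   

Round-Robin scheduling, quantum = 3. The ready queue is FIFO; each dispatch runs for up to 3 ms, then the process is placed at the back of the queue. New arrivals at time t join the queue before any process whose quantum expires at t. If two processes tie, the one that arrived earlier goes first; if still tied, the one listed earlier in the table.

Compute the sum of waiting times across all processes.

54

Schedule: | T1 0-3 | T3 3-6 | T4 6-9 | T2 9-12 | T1 12-15 | T3 15-17 | T4 17-20 | T2 20-23 | T4 23-24 | T2 24-28 |
Completion: T1=15  T2=28  T3=17  T4=24
Waiting = turnaround − burst: T1=9, T2=16, T3=12, T4=17
Total waiting = 9 + 16 + 12 + 17 = 54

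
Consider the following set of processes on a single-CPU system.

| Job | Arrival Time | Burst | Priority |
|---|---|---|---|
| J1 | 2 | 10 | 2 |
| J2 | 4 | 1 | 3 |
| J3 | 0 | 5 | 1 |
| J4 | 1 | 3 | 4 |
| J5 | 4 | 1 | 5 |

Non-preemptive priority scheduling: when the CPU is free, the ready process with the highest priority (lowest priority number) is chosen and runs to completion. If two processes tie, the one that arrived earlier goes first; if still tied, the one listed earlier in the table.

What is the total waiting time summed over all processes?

Gantt: | J3 0-5 | J1 5-15 | J2 15-16 | J4 16-19 | J5 19-20 |
Completion: J1=15  J2=16  J3=5  J4=19  J5=20
Turnaround (C−A): J1=13  J2=12  J3=5  J4=18  J5=16
Waiting = turnaround − burst: J1=3, J2=11, J3=0, J4=15, J5=15
Total waiting = 3 + 11 + 0 + 15 + 15 = 44

44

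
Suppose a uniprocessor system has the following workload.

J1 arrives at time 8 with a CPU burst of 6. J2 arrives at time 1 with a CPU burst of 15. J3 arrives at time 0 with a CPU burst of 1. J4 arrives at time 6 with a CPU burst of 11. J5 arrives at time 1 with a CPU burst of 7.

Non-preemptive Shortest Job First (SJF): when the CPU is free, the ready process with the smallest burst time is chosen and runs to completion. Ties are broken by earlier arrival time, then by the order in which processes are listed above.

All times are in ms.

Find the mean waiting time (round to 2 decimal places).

Timeline: | J3 0-1 | J5 1-8 | J1 8-14 | J4 14-25 | J2 25-40 |
Completion: J1=14  J2=40  J3=1  J4=25  J5=8
Turnaround (C−A): J1=6  J2=39  J3=1  J4=19  J5=7
Waiting times: J1=0, J2=24, J3=0, J4=8, J5=0
Average waiting = (0+24+0+8+0) / 5 = 32/5 = 6.40

6.40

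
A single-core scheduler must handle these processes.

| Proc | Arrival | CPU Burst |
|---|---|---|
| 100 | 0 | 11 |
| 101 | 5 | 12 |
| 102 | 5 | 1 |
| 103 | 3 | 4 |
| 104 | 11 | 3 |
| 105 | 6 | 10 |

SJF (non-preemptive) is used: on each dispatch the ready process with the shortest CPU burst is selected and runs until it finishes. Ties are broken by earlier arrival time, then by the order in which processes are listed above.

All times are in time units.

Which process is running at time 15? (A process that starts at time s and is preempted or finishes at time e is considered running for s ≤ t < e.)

103

Gantt: | 100 0-11 | 102 11-12 | 104 12-15 | 103 15-19 | 105 19-29 | 101 29-41 |
Completion: 100=11  101=41  102=12  103=19  104=15  105=29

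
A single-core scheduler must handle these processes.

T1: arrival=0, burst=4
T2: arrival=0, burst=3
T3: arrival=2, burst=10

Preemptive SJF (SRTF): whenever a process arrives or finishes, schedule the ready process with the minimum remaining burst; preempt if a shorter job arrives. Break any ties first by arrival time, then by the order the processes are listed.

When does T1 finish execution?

7

Timeline: | T2 0-3 | T1 3-7 | T3 7-17 |
Completion: T1=7  T2=3  T3=17
Turnaround (C−A): T1=7  T2=3  T3=15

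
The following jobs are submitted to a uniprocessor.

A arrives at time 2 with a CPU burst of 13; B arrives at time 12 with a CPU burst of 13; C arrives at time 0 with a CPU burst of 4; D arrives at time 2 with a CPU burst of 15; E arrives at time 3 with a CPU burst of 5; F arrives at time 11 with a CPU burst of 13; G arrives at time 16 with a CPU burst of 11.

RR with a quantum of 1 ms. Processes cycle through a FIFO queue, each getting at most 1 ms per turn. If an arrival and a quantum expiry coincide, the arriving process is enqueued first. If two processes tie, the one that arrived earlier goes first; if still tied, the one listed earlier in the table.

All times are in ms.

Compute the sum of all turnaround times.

Schedule: | C 0-2 | A 2-3 | D 3-4 | C 4-5 | E 5-6 | A 6-7 | D 7-8 | C 8-9 | E 9-10 | A 10-11 | D 11-12 | E 12-13 | F 13-14 | A 14-15 | B 15-16 | D 16-17 | E 17-18 | F 18-19 | A 19-20 | G 20-21 | B 21-22 | D 22-23 | E 23-24 | F 24-25 | A 25-26 | G 26-27 | B 27-28 | D 28-29 | F 29-30 | A 30-31 | G 31-32 | B 32-33 | D 33-34 | F 34-35 | A 35-36 | G 36-37 | B 37-38 | D 38-39 | F 39-40 | A 40-41 | G 41-42 | B 42-43 | D 43-44 | F 44-45 | A 45-46 | G 46-47 | B 47-48 | D 48-49 | F 49-50 | A 50-51 | G 51-52 | B 52-53 | D 53-54 | F 54-55 | A 55-56 | G 56-57 | B 57-58 | D 58-59 | F 59-60 | A 60-61 | G 61-62 | B 62-63 | D 63-64 | F 64-65 | G 65-66 | B 66-67 | D 67-68 | F 68-69 | G 69-70 | B 70-71 | D 71-72 | F 72-73 | B 73-74 |
Completion: A=61  B=74  C=9  D=72  E=24  F=73  G=70
Turnaround (C−A): A=59  B=62  C=9  D=70  E=21  F=62  G=54
Turnaround = completion − arrival: A=59, B=62, C=9, D=70, E=21, F=62, G=54
Total turnaround = 59 + 62 + 9 + 70 + 21 + 62 + 54 = 337

337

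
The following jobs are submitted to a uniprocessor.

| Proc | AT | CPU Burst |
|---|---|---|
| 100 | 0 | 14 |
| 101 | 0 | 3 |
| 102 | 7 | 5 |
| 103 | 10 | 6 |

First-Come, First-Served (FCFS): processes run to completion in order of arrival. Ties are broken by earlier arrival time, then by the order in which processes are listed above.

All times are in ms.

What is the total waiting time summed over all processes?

36

Timeline: | 100 0-14 | 101 14-17 | 102 17-22 | 103 22-28 |
Completion: 100=14  101=17  102=22  103=28
Turnaround (C−A): 100=14  101=17  102=15  103=18
Waiting = turnaround − burst: 100=0, 101=14, 102=10, 103=12
Total waiting = 0 + 14 + 10 + 12 = 36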